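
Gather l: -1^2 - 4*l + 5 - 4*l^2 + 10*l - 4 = -4*l^2 + 6*l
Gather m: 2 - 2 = 0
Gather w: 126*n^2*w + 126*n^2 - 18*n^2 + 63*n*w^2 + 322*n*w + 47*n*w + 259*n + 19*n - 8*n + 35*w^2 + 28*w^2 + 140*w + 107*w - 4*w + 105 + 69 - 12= 108*n^2 + 270*n + w^2*(63*n + 63) + w*(126*n^2 + 369*n + 243) + 162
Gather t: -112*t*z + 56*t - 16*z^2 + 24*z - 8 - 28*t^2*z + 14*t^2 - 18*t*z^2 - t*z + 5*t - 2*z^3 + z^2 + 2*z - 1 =t^2*(14 - 28*z) + t*(-18*z^2 - 113*z + 61) - 2*z^3 - 15*z^2 + 26*z - 9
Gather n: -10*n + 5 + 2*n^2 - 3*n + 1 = 2*n^2 - 13*n + 6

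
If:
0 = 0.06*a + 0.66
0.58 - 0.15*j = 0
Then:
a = -11.00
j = 3.87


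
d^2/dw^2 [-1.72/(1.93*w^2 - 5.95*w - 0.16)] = (-12.813656*w^2 + 39.50324*w + 1.72*(3.86*w - 5.95)*(7.72*w - 11.9) + 1.062272)/(-1.93*w^2 + 5.95*w + 0.16)^3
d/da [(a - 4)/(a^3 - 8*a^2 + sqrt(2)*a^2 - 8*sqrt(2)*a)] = (a*(a^2 - 8*a + sqrt(2)*a - 8*sqrt(2)) - (a - 4)*(3*a^2 - 16*a + 2*sqrt(2)*a - 8*sqrt(2)))/(a^2*(a^2 - 8*a + sqrt(2)*a - 8*sqrt(2))^2)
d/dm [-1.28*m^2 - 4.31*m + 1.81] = -2.56*m - 4.31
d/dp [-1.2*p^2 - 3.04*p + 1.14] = -2.4*p - 3.04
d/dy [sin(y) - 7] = cos(y)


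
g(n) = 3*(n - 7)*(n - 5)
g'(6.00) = 0.00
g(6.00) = -3.00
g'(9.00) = 18.00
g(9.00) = 24.00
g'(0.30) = -34.20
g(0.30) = 94.47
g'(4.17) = -10.98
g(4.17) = 7.05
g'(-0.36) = -38.16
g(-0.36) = 118.35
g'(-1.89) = -47.34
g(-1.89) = 183.76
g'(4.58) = -8.52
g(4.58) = 3.05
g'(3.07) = -17.58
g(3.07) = 22.75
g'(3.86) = -12.84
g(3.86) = 10.74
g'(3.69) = -13.86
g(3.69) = 13.01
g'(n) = 6*n - 36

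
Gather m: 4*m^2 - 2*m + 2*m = 4*m^2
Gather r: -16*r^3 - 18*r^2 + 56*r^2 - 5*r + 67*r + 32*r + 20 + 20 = -16*r^3 + 38*r^2 + 94*r + 40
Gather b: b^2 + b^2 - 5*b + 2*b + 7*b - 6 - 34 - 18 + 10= 2*b^2 + 4*b - 48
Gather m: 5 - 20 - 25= -40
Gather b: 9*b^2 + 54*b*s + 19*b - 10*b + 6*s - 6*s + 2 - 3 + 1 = 9*b^2 + b*(54*s + 9)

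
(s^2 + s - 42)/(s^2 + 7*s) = (s - 6)/s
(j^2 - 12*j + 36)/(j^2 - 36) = (j - 6)/(j + 6)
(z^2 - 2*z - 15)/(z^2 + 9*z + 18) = (z - 5)/(z + 6)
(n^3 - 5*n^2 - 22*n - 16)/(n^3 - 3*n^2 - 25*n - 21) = (n^2 - 6*n - 16)/(n^2 - 4*n - 21)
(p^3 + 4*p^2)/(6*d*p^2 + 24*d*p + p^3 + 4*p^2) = p/(6*d + p)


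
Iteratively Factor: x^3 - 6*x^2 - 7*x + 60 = (x + 3)*(x^2 - 9*x + 20) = (x - 4)*(x + 3)*(x - 5)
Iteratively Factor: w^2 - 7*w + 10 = (w - 5)*(w - 2)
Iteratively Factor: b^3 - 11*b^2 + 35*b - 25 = (b - 1)*(b^2 - 10*b + 25) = (b - 5)*(b - 1)*(b - 5)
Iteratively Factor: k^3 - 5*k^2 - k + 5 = (k - 1)*(k^2 - 4*k - 5) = (k - 5)*(k - 1)*(k + 1)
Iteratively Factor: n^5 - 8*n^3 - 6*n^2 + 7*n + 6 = (n + 2)*(n^4 - 2*n^3 - 4*n^2 + 2*n + 3) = (n - 1)*(n + 2)*(n^3 - n^2 - 5*n - 3) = (n - 3)*(n - 1)*(n + 2)*(n^2 + 2*n + 1) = (n - 3)*(n - 1)*(n + 1)*(n + 2)*(n + 1)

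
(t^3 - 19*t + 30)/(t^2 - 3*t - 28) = (-t^3 + 19*t - 30)/(-t^2 + 3*t + 28)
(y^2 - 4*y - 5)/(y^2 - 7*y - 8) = (y - 5)/(y - 8)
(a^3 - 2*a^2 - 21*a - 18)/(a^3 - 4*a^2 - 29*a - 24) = (a - 6)/(a - 8)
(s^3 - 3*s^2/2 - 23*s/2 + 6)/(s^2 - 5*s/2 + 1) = (s^2 - s - 12)/(s - 2)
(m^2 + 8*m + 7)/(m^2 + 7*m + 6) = (m + 7)/(m + 6)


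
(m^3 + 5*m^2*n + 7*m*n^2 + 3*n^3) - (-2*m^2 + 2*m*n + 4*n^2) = m^3 + 5*m^2*n + 2*m^2 + 7*m*n^2 - 2*m*n + 3*n^3 - 4*n^2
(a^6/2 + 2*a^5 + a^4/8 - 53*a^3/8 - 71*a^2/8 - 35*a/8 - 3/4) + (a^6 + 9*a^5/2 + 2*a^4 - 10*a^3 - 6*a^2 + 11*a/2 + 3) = 3*a^6/2 + 13*a^5/2 + 17*a^4/8 - 133*a^3/8 - 119*a^2/8 + 9*a/8 + 9/4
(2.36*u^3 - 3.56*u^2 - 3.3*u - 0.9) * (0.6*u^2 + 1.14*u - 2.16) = 1.416*u^5 + 0.554399999999999*u^4 - 11.136*u^3 + 3.3876*u^2 + 6.102*u + 1.944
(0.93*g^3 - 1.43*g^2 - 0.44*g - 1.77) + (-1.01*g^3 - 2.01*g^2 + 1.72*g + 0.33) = -0.08*g^3 - 3.44*g^2 + 1.28*g - 1.44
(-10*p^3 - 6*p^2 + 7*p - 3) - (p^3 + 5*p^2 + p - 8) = -11*p^3 - 11*p^2 + 6*p + 5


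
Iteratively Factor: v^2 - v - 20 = (v - 5)*(v + 4)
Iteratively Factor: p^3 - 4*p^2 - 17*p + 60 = (p + 4)*(p^2 - 8*p + 15) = (p - 5)*(p + 4)*(p - 3)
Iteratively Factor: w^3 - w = (w)*(w^2 - 1) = w*(w + 1)*(w - 1)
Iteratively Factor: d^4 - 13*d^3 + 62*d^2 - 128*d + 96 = (d - 2)*(d^3 - 11*d^2 + 40*d - 48) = (d - 3)*(d - 2)*(d^2 - 8*d + 16) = (d - 4)*(d - 3)*(d - 2)*(d - 4)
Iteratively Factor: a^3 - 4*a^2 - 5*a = (a - 5)*(a^2 + a) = (a - 5)*(a + 1)*(a)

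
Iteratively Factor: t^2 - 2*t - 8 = (t - 4)*(t + 2)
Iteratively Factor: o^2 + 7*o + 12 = (o + 4)*(o + 3)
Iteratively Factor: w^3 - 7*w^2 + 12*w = (w - 4)*(w^2 - 3*w) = (w - 4)*(w - 3)*(w)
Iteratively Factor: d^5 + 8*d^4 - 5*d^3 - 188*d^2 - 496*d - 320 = (d + 4)*(d^4 + 4*d^3 - 21*d^2 - 104*d - 80) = (d - 5)*(d + 4)*(d^3 + 9*d^2 + 24*d + 16) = (d - 5)*(d + 4)^2*(d^2 + 5*d + 4) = (d - 5)*(d + 1)*(d + 4)^2*(d + 4)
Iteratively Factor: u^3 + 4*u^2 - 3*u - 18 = (u + 3)*(u^2 + u - 6) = (u - 2)*(u + 3)*(u + 3)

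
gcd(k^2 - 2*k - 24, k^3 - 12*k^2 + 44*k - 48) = k - 6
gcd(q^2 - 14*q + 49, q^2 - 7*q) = q - 7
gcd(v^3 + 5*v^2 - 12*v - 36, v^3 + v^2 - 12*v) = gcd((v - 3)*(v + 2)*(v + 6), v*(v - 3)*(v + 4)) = v - 3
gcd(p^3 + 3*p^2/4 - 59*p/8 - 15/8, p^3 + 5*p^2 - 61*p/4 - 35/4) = p - 5/2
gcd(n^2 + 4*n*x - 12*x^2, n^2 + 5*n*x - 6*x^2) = n + 6*x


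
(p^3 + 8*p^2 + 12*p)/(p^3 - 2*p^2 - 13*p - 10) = p*(p + 6)/(p^2 - 4*p - 5)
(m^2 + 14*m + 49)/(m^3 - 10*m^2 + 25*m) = (m^2 + 14*m + 49)/(m*(m^2 - 10*m + 25))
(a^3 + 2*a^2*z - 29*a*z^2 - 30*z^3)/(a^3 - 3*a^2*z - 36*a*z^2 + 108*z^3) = (a^2 - 4*a*z - 5*z^2)/(a^2 - 9*a*z + 18*z^2)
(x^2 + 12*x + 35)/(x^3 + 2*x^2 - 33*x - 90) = (x + 7)/(x^2 - 3*x - 18)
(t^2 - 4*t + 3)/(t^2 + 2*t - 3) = (t - 3)/(t + 3)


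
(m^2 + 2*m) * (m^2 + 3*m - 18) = m^4 + 5*m^3 - 12*m^2 - 36*m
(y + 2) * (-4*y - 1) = -4*y^2 - 9*y - 2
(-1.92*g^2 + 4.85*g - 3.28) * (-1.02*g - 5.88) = 1.9584*g^3 + 6.3426*g^2 - 25.1724*g + 19.2864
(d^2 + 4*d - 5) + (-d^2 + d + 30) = 5*d + 25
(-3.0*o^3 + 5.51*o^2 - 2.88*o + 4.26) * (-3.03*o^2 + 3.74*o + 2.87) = 9.09*o^5 - 27.9153*o^4 + 20.7238*o^3 - 7.8653*o^2 + 7.6668*o + 12.2262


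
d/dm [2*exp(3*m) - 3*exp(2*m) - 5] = 6*(exp(m) - 1)*exp(2*m)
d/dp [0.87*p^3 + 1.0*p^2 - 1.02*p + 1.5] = 2.61*p^2 + 2.0*p - 1.02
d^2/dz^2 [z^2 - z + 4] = 2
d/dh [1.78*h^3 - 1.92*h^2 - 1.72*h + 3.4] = 5.34*h^2 - 3.84*h - 1.72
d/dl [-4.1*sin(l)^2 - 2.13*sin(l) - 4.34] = -(8.2*sin(l) + 2.13)*cos(l)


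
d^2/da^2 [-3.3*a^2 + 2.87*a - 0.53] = -6.60000000000000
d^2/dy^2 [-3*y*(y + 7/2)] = -6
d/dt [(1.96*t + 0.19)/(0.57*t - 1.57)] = (5.001235 - 1.815735*t)/(0.57*t - 1.57)^3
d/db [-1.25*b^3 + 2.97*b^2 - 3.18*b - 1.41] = -3.75*b^2 + 5.94*b - 3.18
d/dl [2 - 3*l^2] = -6*l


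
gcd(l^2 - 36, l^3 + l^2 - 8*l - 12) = 1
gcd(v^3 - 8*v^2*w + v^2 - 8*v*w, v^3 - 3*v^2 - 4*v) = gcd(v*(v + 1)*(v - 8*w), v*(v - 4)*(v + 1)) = v^2 + v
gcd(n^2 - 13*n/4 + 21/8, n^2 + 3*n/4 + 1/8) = 1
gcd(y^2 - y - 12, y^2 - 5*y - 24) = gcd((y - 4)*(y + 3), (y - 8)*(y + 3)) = y + 3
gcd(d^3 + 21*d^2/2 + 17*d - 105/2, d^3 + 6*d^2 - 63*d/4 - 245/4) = d + 7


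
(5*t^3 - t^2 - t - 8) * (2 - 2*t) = -10*t^4 + 12*t^3 + 14*t - 16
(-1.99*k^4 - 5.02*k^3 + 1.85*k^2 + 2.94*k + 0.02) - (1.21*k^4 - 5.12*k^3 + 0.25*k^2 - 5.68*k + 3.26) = -3.2*k^4 + 0.100000000000001*k^3 + 1.6*k^2 + 8.62*k - 3.24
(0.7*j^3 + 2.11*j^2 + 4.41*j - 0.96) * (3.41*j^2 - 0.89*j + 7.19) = 2.387*j^5 + 6.5721*j^4 + 18.1932*j^3 + 7.9724*j^2 + 32.5623*j - 6.9024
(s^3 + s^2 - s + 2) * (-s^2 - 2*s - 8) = -s^5 - 3*s^4 - 9*s^3 - 8*s^2 + 4*s - 16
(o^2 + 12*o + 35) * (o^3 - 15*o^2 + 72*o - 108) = o^5 - 3*o^4 - 73*o^3 + 231*o^2 + 1224*o - 3780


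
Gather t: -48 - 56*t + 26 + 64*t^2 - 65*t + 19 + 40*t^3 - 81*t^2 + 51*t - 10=40*t^3 - 17*t^2 - 70*t - 13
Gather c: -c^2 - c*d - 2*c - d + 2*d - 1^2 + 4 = -c^2 + c*(-d - 2) + d + 3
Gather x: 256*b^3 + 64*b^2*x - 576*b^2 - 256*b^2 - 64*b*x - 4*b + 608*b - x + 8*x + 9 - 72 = 256*b^3 - 832*b^2 + 604*b + x*(64*b^2 - 64*b + 7) - 63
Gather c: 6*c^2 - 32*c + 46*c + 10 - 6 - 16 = 6*c^2 + 14*c - 12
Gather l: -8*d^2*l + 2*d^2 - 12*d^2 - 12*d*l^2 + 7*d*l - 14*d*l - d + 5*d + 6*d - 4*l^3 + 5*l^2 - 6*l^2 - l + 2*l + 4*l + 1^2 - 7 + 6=-10*d^2 + 10*d - 4*l^3 + l^2*(-12*d - 1) + l*(-8*d^2 - 7*d + 5)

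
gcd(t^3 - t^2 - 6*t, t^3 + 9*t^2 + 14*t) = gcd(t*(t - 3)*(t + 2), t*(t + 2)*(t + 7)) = t^2 + 2*t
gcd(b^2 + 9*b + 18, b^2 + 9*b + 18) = b^2 + 9*b + 18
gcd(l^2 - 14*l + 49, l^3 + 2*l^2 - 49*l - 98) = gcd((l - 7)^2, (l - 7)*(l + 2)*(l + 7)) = l - 7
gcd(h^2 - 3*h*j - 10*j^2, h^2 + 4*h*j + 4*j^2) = h + 2*j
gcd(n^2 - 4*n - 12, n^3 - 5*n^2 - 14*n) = n + 2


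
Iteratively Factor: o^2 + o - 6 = (o + 3)*(o - 2)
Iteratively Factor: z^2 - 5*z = (z - 5)*(z)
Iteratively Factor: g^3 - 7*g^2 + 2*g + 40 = (g - 5)*(g^2 - 2*g - 8) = (g - 5)*(g - 4)*(g + 2)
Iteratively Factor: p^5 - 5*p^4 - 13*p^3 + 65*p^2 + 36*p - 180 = (p + 2)*(p^4 - 7*p^3 + p^2 + 63*p - 90) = (p + 2)*(p + 3)*(p^3 - 10*p^2 + 31*p - 30) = (p - 3)*(p + 2)*(p + 3)*(p^2 - 7*p + 10) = (p - 5)*(p - 3)*(p + 2)*(p + 3)*(p - 2)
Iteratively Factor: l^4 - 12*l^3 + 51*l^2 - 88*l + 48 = (l - 4)*(l^3 - 8*l^2 + 19*l - 12) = (l - 4)*(l - 3)*(l^2 - 5*l + 4) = (l - 4)^2*(l - 3)*(l - 1)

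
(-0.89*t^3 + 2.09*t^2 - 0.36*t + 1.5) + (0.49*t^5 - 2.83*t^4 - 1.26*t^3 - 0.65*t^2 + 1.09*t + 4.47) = 0.49*t^5 - 2.83*t^4 - 2.15*t^3 + 1.44*t^2 + 0.73*t + 5.97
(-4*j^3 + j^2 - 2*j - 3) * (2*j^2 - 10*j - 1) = -8*j^5 + 42*j^4 - 10*j^3 + 13*j^2 + 32*j + 3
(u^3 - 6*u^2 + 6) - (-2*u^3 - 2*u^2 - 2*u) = 3*u^3 - 4*u^2 + 2*u + 6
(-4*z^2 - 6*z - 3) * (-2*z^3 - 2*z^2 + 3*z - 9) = 8*z^5 + 20*z^4 + 6*z^3 + 24*z^2 + 45*z + 27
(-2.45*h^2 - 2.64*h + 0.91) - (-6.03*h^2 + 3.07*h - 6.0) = 3.58*h^2 - 5.71*h + 6.91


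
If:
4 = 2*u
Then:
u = 2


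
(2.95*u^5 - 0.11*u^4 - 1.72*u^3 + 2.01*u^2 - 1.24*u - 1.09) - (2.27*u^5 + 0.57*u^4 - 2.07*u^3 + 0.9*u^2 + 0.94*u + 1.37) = 0.68*u^5 - 0.68*u^4 + 0.35*u^3 + 1.11*u^2 - 2.18*u - 2.46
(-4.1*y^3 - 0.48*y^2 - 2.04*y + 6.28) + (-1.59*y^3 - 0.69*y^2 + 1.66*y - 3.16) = -5.69*y^3 - 1.17*y^2 - 0.38*y + 3.12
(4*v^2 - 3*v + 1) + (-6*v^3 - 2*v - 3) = -6*v^3 + 4*v^2 - 5*v - 2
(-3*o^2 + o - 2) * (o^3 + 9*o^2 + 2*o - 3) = -3*o^5 - 26*o^4 + o^3 - 7*o^2 - 7*o + 6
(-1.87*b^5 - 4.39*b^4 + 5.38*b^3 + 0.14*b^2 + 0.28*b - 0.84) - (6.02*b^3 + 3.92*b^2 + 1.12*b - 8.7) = -1.87*b^5 - 4.39*b^4 - 0.64*b^3 - 3.78*b^2 - 0.84*b + 7.86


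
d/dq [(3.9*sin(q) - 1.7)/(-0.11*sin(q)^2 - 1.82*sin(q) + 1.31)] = (0.429*sin(q)^2 - 0.374*sin(q) + 2.015)*cos(q)/(0.0121*sin(q)^4 + 0.4004*sin(q)^3 + 3.0242*sin(q)^2 - 4.7684*sin(q) + 1.7161)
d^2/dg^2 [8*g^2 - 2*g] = 16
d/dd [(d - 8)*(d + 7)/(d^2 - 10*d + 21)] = (-9*d^2 + 154*d - 581)/(d^4 - 20*d^3 + 142*d^2 - 420*d + 441)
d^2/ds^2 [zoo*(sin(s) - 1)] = zoo*sin(s)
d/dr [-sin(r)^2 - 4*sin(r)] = -2*(sin(r) + 2)*cos(r)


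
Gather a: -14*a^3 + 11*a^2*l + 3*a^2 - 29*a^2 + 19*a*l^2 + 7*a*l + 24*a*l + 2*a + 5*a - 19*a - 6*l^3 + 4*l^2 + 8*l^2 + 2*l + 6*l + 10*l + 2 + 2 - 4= -14*a^3 + a^2*(11*l - 26) + a*(19*l^2 + 31*l - 12) - 6*l^3 + 12*l^2 + 18*l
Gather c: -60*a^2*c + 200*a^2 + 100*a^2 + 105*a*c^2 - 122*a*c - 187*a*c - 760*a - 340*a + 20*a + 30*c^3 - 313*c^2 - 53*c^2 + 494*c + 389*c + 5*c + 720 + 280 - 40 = 300*a^2 - 1080*a + 30*c^3 + c^2*(105*a - 366) + c*(-60*a^2 - 309*a + 888) + 960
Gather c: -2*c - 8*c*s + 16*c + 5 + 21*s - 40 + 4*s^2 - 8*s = c*(14 - 8*s) + 4*s^2 + 13*s - 35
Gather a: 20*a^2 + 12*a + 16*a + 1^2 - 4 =20*a^2 + 28*a - 3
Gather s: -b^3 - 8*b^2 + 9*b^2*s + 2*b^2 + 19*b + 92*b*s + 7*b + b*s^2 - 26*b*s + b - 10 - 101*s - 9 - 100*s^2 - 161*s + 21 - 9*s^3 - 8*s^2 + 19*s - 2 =-b^3 - 6*b^2 + 27*b - 9*s^3 + s^2*(b - 108) + s*(9*b^2 + 66*b - 243)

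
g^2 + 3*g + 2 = (g + 1)*(g + 2)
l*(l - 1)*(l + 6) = l^3 + 5*l^2 - 6*l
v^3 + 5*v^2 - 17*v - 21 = (v - 3)*(v + 1)*(v + 7)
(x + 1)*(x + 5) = x^2 + 6*x + 5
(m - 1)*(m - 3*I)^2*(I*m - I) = I*m^4 + 6*m^3 - 2*I*m^3 - 12*m^2 - 8*I*m^2 + 6*m + 18*I*m - 9*I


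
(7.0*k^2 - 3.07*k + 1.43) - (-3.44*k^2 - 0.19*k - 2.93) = 10.44*k^2 - 2.88*k + 4.36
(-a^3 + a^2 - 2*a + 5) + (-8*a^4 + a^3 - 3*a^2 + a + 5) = -8*a^4 - 2*a^2 - a + 10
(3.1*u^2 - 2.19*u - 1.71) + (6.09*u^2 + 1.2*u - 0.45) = 9.19*u^2 - 0.99*u - 2.16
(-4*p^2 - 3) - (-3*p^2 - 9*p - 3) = -p^2 + 9*p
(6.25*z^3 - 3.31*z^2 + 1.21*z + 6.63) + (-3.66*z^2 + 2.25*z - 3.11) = 6.25*z^3 - 6.97*z^2 + 3.46*z + 3.52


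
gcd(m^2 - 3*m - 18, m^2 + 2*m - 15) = 1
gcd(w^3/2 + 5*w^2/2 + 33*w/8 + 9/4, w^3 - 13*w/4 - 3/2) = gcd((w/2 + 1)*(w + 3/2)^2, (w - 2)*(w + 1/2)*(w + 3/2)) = w + 3/2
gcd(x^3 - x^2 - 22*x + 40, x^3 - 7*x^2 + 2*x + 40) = x - 4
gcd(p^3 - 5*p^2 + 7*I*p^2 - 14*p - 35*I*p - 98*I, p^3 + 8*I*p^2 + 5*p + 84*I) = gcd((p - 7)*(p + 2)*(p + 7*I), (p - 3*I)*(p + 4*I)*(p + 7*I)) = p + 7*I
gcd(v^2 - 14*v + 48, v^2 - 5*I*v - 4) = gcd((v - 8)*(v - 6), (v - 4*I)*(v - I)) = 1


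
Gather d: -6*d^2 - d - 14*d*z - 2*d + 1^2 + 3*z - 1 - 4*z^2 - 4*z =-6*d^2 + d*(-14*z - 3) - 4*z^2 - z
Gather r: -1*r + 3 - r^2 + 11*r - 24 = -r^2 + 10*r - 21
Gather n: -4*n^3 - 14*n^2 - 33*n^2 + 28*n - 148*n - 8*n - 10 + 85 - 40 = -4*n^3 - 47*n^2 - 128*n + 35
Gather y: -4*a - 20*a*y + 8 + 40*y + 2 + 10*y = -4*a + y*(50 - 20*a) + 10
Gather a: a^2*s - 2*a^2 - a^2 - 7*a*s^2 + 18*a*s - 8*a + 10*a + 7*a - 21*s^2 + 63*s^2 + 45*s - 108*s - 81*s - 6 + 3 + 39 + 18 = a^2*(s - 3) + a*(-7*s^2 + 18*s + 9) + 42*s^2 - 144*s + 54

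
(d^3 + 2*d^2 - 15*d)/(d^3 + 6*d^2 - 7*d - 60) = d/(d + 4)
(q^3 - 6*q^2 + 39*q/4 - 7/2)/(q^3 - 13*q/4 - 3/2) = (4*q^2 - 16*q + 7)/(4*q^2 + 8*q + 3)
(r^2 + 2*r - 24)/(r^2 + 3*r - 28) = (r + 6)/(r + 7)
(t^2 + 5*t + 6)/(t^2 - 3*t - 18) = (t + 2)/(t - 6)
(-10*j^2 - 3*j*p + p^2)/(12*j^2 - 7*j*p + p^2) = (-10*j^2 - 3*j*p + p^2)/(12*j^2 - 7*j*p + p^2)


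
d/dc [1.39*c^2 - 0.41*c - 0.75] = 2.78*c - 0.41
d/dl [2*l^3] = 6*l^2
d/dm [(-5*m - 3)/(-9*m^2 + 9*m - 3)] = (-15*m^2 - 18*m + 14)/(3*(9*m^4 - 18*m^3 + 15*m^2 - 6*m + 1))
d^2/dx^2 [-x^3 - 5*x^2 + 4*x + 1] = -6*x - 10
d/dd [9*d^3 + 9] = 27*d^2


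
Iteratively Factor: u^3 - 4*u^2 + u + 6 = (u + 1)*(u^2 - 5*u + 6) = (u - 2)*(u + 1)*(u - 3)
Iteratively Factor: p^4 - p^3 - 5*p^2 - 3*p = (p + 1)*(p^3 - 2*p^2 - 3*p) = (p + 1)^2*(p^2 - 3*p) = p*(p + 1)^2*(p - 3)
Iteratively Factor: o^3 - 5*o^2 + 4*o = (o)*(o^2 - 5*o + 4) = o*(o - 1)*(o - 4)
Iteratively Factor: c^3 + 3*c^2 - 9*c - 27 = (c + 3)*(c^2 - 9) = (c - 3)*(c + 3)*(c + 3)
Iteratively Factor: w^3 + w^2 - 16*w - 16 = (w - 4)*(w^2 + 5*w + 4) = (w - 4)*(w + 1)*(w + 4)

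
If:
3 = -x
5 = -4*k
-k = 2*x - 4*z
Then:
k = -5/4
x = -3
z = -29/16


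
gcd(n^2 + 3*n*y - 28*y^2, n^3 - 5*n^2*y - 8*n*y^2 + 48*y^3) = -n + 4*y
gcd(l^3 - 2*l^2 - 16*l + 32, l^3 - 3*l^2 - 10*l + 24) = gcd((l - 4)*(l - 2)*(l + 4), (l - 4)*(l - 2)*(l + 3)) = l^2 - 6*l + 8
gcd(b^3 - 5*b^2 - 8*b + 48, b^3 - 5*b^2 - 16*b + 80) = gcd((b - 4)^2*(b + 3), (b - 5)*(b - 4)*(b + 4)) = b - 4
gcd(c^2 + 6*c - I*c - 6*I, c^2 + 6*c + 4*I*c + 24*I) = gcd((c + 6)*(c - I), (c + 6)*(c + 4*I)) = c + 6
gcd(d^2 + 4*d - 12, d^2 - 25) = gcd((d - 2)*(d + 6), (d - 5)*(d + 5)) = 1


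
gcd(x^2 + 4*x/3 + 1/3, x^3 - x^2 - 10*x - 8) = x + 1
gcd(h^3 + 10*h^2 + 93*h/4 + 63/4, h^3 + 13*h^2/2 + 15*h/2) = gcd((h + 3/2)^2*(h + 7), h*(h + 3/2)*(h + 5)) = h + 3/2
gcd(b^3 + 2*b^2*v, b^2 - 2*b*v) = b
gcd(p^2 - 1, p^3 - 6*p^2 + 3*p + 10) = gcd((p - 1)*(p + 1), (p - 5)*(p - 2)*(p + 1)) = p + 1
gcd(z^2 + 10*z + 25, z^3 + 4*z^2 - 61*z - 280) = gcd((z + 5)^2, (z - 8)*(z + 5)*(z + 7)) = z + 5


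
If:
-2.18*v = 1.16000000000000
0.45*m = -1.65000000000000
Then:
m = -3.67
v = -0.53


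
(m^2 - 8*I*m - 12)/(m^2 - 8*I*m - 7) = (-m^2 + 8*I*m + 12)/(-m^2 + 8*I*m + 7)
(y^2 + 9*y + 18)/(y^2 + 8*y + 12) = (y + 3)/(y + 2)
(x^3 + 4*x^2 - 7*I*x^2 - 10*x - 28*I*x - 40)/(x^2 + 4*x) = x - 7*I - 10/x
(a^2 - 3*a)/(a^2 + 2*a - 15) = a/(a + 5)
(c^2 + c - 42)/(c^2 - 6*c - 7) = (-c^2 - c + 42)/(-c^2 + 6*c + 7)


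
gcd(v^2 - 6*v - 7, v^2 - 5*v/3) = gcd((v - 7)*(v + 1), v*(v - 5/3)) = 1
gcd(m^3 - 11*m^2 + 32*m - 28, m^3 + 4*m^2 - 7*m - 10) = m - 2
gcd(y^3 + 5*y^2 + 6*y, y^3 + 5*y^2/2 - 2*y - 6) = y + 2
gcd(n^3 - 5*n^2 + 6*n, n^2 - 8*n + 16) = 1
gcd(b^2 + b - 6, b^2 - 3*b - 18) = b + 3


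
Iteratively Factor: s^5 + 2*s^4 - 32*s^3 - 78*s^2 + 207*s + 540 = (s - 5)*(s^4 + 7*s^3 + 3*s^2 - 63*s - 108) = (s - 5)*(s + 3)*(s^3 + 4*s^2 - 9*s - 36) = (s - 5)*(s + 3)^2*(s^2 + s - 12) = (s - 5)*(s + 3)^2*(s + 4)*(s - 3)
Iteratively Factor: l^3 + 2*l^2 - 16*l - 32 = (l + 2)*(l^2 - 16) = (l - 4)*(l + 2)*(l + 4)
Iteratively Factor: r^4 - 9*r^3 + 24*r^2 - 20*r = (r)*(r^3 - 9*r^2 + 24*r - 20) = r*(r - 2)*(r^2 - 7*r + 10) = r*(r - 5)*(r - 2)*(r - 2)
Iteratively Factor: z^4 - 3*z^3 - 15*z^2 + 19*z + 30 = (z - 2)*(z^3 - z^2 - 17*z - 15) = (z - 2)*(z + 3)*(z^2 - 4*z - 5) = (z - 2)*(z + 1)*(z + 3)*(z - 5)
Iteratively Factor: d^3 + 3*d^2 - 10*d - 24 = (d + 4)*(d^2 - d - 6) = (d + 2)*(d + 4)*(d - 3)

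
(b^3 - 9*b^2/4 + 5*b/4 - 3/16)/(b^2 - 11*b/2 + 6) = (8*b^2 - 6*b + 1)/(8*(b - 4))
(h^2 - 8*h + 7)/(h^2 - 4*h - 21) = (h - 1)/(h + 3)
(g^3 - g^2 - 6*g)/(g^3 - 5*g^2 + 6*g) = (g + 2)/(g - 2)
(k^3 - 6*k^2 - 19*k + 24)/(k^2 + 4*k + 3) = (k^2 - 9*k + 8)/(k + 1)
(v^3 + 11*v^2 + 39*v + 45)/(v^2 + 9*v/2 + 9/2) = 2*(v^2 + 8*v + 15)/(2*v + 3)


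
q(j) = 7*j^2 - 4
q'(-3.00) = -42.00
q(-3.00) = 59.00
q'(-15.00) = -210.00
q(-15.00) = 1571.00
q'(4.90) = 68.60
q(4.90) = 164.07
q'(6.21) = 86.94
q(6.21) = 265.95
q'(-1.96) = -27.44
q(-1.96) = 22.89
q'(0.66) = 9.24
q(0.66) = -0.95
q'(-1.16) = -16.24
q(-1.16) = 5.42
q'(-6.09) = -85.26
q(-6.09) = 255.62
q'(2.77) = 38.78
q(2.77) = 49.71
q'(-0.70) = -9.80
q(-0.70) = -0.57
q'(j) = 14*j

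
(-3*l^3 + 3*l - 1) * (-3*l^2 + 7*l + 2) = 9*l^5 - 21*l^4 - 15*l^3 + 24*l^2 - l - 2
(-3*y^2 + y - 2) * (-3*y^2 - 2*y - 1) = 9*y^4 + 3*y^3 + 7*y^2 + 3*y + 2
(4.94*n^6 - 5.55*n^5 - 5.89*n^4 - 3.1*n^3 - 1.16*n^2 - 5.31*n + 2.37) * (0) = 0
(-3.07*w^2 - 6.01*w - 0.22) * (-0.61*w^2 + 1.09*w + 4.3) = 1.8727*w^4 + 0.319799999999999*w^3 - 19.6177*w^2 - 26.0828*w - 0.946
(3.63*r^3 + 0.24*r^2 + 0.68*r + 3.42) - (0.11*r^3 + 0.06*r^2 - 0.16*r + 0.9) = 3.52*r^3 + 0.18*r^2 + 0.84*r + 2.52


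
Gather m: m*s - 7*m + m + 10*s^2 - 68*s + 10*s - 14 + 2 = m*(s - 6) + 10*s^2 - 58*s - 12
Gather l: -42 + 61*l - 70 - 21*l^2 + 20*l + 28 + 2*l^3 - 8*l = 2*l^3 - 21*l^2 + 73*l - 84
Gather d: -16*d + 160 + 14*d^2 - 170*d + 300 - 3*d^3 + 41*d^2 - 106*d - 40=-3*d^3 + 55*d^2 - 292*d + 420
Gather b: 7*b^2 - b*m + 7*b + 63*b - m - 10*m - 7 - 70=7*b^2 + b*(70 - m) - 11*m - 77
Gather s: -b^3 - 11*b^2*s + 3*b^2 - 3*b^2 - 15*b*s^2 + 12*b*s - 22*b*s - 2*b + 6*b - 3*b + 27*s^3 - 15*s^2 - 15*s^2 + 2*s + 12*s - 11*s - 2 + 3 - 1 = -b^3 + b + 27*s^3 + s^2*(-15*b - 30) + s*(-11*b^2 - 10*b + 3)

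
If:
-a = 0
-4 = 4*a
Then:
No Solution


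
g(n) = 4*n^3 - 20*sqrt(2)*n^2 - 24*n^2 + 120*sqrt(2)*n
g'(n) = 12*n^2 - 40*sqrt(2)*n - 48*n + 120*sqrt(2)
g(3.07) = 143.96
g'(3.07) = -38.22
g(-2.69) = -912.70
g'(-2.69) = 537.83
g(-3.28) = -1260.28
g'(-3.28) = 641.79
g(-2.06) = -606.43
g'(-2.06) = 436.04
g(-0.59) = -119.15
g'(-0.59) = 235.58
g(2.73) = 155.01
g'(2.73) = -26.33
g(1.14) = 131.44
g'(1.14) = 66.09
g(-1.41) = -354.44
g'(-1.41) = 341.00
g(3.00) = 146.56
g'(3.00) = -36.00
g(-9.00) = -8678.38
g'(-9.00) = 2082.82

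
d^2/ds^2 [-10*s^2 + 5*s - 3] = -20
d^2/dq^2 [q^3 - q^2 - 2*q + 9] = 6*q - 2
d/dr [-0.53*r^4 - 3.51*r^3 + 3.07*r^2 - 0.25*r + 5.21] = -2.12*r^3 - 10.53*r^2 + 6.14*r - 0.25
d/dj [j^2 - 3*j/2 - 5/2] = 2*j - 3/2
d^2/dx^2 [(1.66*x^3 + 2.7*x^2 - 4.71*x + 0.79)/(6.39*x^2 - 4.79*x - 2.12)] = (-1.13686837721616e-13*x^5 + 5.6843418860808e-14*x^4 - 98.2048539999998*x^3 + 514.144122*x^2 - 483.150738*x + 177.583598)/(260.917119*x^6 - 586.757277*x^5 + 180.146241*x^4 + 279.432793*x^3 - 59.766828*x^2 - 64.584528*x - 9.528128)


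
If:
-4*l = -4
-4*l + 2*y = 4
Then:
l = 1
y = 4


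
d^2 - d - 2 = (d - 2)*(d + 1)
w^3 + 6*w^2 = w^2*(w + 6)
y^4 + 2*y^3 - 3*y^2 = y^2*(y - 1)*(y + 3)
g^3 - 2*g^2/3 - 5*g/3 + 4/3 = (g - 1)^2*(g + 4/3)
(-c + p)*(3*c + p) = -3*c^2 + 2*c*p + p^2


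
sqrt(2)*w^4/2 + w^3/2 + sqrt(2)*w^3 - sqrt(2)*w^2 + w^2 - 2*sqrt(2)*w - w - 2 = (w - sqrt(2))*(w + sqrt(2)/2)*(w + sqrt(2))*(sqrt(2)*w/2 + sqrt(2))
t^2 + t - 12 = (t - 3)*(t + 4)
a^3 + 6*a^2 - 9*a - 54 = (a - 3)*(a + 3)*(a + 6)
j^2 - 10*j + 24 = (j - 6)*(j - 4)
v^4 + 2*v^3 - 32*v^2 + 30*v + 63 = (v - 3)^2*(v + 1)*(v + 7)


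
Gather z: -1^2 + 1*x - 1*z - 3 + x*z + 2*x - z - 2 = 3*x + z*(x - 2) - 6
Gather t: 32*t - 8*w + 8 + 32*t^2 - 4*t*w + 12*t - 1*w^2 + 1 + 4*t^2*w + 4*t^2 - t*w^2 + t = t^2*(4*w + 36) + t*(-w^2 - 4*w + 45) - w^2 - 8*w + 9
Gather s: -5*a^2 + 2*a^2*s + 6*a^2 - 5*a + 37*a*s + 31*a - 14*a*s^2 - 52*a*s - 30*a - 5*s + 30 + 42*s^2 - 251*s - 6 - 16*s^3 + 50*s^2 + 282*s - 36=a^2 - 4*a - 16*s^3 + s^2*(92 - 14*a) + s*(2*a^2 - 15*a + 26) - 12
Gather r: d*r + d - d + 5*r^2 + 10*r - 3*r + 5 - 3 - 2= 5*r^2 + r*(d + 7)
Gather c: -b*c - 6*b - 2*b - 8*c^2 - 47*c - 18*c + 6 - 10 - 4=-8*b - 8*c^2 + c*(-b - 65) - 8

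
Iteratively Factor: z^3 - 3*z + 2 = (z - 1)*(z^2 + z - 2) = (z - 1)*(z + 2)*(z - 1)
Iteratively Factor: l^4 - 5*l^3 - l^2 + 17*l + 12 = (l + 1)*(l^3 - 6*l^2 + 5*l + 12) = (l - 4)*(l + 1)*(l^2 - 2*l - 3) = (l - 4)*(l + 1)^2*(l - 3)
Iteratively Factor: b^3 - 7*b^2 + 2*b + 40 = (b - 4)*(b^2 - 3*b - 10) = (b - 4)*(b + 2)*(b - 5)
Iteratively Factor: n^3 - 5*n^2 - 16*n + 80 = (n + 4)*(n^2 - 9*n + 20) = (n - 4)*(n + 4)*(n - 5)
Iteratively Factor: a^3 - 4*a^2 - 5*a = (a + 1)*(a^2 - 5*a) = (a - 5)*(a + 1)*(a)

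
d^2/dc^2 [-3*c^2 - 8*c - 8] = -6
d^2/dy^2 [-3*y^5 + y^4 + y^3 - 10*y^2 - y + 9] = -60*y^3 + 12*y^2 + 6*y - 20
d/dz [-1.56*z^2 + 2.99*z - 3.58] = 2.99 - 3.12*z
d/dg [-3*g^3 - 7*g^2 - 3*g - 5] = -9*g^2 - 14*g - 3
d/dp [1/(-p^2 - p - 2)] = (2*p + 1)/(p^2 + p + 2)^2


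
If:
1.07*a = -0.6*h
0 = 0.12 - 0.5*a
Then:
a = 0.24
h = -0.43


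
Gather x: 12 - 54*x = 12 - 54*x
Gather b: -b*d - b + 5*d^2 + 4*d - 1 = b*(-d - 1) + 5*d^2 + 4*d - 1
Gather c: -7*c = -7*c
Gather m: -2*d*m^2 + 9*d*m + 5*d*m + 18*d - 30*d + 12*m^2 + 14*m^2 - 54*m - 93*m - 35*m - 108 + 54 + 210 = -12*d + m^2*(26 - 2*d) + m*(14*d - 182) + 156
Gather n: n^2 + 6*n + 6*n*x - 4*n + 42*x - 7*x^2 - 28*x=n^2 + n*(6*x + 2) - 7*x^2 + 14*x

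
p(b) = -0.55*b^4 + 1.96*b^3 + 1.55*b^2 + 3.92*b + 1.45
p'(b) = -2.2*b^3 + 5.88*b^2 + 3.1*b + 3.92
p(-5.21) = -659.33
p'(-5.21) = 458.50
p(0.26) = 2.61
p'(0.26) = 5.08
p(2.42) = 28.93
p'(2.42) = 14.68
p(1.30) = 11.90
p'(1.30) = 13.05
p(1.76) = 18.56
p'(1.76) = 15.60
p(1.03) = 8.65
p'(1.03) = 10.95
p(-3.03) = -97.08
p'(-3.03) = 109.71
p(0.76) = 6.00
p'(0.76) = 8.71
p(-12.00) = -14614.07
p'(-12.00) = 4615.04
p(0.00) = 1.45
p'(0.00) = 3.92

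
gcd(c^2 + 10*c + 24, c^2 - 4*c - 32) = c + 4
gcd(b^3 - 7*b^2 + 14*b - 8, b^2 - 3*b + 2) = b^2 - 3*b + 2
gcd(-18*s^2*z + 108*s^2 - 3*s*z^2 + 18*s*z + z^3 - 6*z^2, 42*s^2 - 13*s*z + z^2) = -6*s + z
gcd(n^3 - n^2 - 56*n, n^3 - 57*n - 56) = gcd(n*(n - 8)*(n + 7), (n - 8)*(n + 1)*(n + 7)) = n^2 - n - 56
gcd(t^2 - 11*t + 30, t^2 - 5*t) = t - 5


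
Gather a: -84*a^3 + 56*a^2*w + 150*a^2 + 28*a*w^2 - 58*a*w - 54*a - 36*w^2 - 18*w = -84*a^3 + a^2*(56*w + 150) + a*(28*w^2 - 58*w - 54) - 36*w^2 - 18*w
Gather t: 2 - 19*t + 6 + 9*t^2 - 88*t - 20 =9*t^2 - 107*t - 12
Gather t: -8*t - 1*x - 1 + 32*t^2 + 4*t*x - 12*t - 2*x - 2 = 32*t^2 + t*(4*x - 20) - 3*x - 3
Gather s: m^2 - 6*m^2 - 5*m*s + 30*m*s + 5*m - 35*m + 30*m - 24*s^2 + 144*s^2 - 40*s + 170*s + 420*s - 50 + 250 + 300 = -5*m^2 + 120*s^2 + s*(25*m + 550) + 500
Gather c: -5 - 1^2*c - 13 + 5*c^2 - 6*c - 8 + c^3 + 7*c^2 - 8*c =c^3 + 12*c^2 - 15*c - 26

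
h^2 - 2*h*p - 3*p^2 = (h - 3*p)*(h + p)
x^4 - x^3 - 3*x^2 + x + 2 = (x - 2)*(x - 1)*(x + 1)^2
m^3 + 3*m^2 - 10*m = m*(m - 2)*(m + 5)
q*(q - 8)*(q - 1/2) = q^3 - 17*q^2/2 + 4*q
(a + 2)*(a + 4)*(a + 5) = a^3 + 11*a^2 + 38*a + 40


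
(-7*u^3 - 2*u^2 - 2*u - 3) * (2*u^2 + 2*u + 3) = -14*u^5 - 18*u^4 - 29*u^3 - 16*u^2 - 12*u - 9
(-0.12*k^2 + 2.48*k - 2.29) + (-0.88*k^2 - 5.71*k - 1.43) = -1.0*k^2 - 3.23*k - 3.72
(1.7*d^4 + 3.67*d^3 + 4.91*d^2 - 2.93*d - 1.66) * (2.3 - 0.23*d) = -0.391*d^5 + 3.0659*d^4 + 7.3117*d^3 + 11.9669*d^2 - 6.3572*d - 3.818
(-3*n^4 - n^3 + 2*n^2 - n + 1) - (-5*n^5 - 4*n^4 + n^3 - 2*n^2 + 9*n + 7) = 5*n^5 + n^4 - 2*n^3 + 4*n^2 - 10*n - 6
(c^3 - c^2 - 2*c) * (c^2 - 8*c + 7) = c^5 - 9*c^4 + 13*c^3 + 9*c^2 - 14*c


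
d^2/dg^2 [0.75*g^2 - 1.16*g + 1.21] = 1.50000000000000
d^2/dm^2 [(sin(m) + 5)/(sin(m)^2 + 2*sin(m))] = (-sin(m)^2 - 18*sin(m) - 28 + 10/sin(m) + 60/sin(m)^2 + 40/sin(m)^3)/(sin(m) + 2)^3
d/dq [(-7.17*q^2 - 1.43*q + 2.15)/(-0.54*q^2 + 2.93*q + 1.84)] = (-21.7803*q^2 - 24.0636*q - 8.9307)/(0.2916*q^4 - 3.1644*q^3 + 6.5977*q^2 + 10.7824*q + 3.3856)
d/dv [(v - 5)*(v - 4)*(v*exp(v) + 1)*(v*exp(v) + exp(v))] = (2*v^4*exp(v) - 12*v^3*exp(v) + v^3 - 2*v^2*exp(v) - 5*v^2 + 62*v*exp(v) - 5*v + 20*exp(v) + 31)*exp(v)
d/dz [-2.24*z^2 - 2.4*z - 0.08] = -4.48*z - 2.4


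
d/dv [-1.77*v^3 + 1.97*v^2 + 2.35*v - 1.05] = -5.31*v^2 + 3.94*v + 2.35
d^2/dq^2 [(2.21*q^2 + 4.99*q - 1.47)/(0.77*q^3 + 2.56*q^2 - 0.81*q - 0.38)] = (2.620618*q^6 + 17.751426*q^5 + 56.829234*q^4 + 43.485186*q^3 - 21.881502*q^2 + 44.834052*q - 7.222562)/(0.456533*q^9 + 4.553472*q^8 + 13.698069*q^7 + 6.521278*q^6 - 18.903993*q^5 - 1.01022*q^4 + 4.529931*q^3 + 0.361038*q^2 - 0.350892*q - 0.054872)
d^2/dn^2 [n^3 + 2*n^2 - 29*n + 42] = 6*n + 4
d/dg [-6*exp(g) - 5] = -6*exp(g)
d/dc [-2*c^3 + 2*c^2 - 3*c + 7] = -6*c^2 + 4*c - 3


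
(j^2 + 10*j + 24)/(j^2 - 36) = (j + 4)/(j - 6)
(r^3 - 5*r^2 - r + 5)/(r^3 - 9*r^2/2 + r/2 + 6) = 2*(r^2 - 6*r + 5)/(2*r^2 - 11*r + 12)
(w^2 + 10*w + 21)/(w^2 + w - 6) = (w + 7)/(w - 2)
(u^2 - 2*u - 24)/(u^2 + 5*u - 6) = (u^2 - 2*u - 24)/(u^2 + 5*u - 6)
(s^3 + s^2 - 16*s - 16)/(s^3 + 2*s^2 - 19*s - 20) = (s + 4)/(s + 5)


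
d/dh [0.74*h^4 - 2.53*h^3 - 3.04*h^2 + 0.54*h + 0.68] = 2.96*h^3 - 7.59*h^2 - 6.08*h + 0.54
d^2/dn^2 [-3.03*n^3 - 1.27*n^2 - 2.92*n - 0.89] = -18.18*n - 2.54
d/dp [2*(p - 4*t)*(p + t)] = 4*p - 6*t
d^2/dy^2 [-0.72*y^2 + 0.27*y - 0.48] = -1.44000000000000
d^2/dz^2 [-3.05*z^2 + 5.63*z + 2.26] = -6.10000000000000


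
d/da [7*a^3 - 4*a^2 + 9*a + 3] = 21*a^2 - 8*a + 9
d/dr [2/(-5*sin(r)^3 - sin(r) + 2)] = 2*(15*sin(r)^2 + 1)*cos(r)/(5*sin(r)^3 + sin(r) - 2)^2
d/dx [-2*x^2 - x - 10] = -4*x - 1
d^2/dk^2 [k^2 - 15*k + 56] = 2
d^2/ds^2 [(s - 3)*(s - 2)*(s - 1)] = 6*s - 12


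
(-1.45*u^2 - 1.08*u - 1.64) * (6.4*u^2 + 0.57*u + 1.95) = -9.28*u^4 - 7.7385*u^3 - 13.9391*u^2 - 3.0408*u - 3.198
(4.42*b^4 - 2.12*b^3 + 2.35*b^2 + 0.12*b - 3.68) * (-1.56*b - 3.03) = -6.8952*b^5 - 10.0854*b^4 + 2.7576*b^3 - 7.3077*b^2 + 5.3772*b + 11.1504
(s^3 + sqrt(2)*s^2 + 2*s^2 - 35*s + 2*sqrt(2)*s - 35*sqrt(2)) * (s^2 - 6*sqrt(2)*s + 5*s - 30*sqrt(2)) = s^5 - 5*sqrt(2)*s^4 + 7*s^4 - 35*sqrt(2)*s^3 - 37*s^3 - 259*s^2 + 125*sqrt(2)*s^2 + 300*s + 875*sqrt(2)*s + 2100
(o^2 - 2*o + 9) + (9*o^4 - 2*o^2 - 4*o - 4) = 9*o^4 - o^2 - 6*o + 5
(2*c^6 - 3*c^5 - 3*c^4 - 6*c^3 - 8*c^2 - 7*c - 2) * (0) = 0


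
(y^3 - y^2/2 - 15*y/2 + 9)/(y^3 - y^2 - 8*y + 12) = (y - 3/2)/(y - 2)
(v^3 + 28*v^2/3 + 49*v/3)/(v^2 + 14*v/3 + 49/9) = 3*v*(v + 7)/(3*v + 7)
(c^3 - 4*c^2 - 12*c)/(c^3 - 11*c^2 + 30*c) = (c + 2)/(c - 5)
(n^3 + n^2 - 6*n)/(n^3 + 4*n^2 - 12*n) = (n + 3)/(n + 6)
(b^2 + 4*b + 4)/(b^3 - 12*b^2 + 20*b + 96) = (b + 2)/(b^2 - 14*b + 48)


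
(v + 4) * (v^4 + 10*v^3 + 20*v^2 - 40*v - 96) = v^5 + 14*v^4 + 60*v^3 + 40*v^2 - 256*v - 384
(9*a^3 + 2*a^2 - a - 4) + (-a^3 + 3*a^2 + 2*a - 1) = 8*a^3 + 5*a^2 + a - 5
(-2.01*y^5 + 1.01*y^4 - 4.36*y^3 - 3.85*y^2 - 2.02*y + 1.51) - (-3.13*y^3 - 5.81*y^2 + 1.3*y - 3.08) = -2.01*y^5 + 1.01*y^4 - 1.23*y^3 + 1.96*y^2 - 3.32*y + 4.59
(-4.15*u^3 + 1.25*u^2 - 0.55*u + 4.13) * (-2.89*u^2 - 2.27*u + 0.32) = 11.9935*u^5 + 5.808*u^4 - 2.576*u^3 - 10.2872*u^2 - 9.5511*u + 1.3216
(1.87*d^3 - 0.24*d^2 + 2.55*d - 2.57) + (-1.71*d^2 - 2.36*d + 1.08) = 1.87*d^3 - 1.95*d^2 + 0.19*d - 1.49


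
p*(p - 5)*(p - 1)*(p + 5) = p^4 - p^3 - 25*p^2 + 25*p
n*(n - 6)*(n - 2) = n^3 - 8*n^2 + 12*n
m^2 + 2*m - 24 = (m - 4)*(m + 6)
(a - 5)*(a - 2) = a^2 - 7*a + 10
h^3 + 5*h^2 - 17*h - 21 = (h - 3)*(h + 1)*(h + 7)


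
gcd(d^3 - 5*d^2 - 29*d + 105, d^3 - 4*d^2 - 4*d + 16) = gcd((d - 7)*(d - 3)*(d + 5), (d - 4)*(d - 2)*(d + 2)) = 1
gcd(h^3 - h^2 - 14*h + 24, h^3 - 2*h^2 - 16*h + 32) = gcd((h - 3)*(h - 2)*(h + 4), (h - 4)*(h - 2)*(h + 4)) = h^2 + 2*h - 8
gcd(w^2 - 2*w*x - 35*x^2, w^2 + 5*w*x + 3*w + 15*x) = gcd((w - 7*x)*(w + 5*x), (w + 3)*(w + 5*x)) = w + 5*x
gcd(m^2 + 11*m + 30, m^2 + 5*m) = m + 5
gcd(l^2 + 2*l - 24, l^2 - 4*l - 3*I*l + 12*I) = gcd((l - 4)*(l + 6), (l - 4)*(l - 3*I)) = l - 4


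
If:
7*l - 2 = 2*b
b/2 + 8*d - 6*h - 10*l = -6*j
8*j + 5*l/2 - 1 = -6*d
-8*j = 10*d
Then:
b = 7*l/2 - 1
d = 5*l/8 - 1/4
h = -127*l/96 - 5/48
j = 5/16 - 25*l/32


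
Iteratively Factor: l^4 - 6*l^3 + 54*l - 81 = (l - 3)*(l^3 - 3*l^2 - 9*l + 27) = (l - 3)^2*(l^2 - 9) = (l - 3)^3*(l + 3)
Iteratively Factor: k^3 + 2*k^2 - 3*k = (k + 3)*(k^2 - k) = k*(k + 3)*(k - 1)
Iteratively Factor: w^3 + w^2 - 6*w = (w - 2)*(w^2 + 3*w) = w*(w - 2)*(w + 3)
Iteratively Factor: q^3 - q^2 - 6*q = (q)*(q^2 - q - 6) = q*(q - 3)*(q + 2)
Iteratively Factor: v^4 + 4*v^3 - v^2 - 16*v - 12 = (v + 1)*(v^3 + 3*v^2 - 4*v - 12) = (v - 2)*(v + 1)*(v^2 + 5*v + 6) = (v - 2)*(v + 1)*(v + 3)*(v + 2)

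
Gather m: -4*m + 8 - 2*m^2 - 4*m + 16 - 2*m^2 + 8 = -4*m^2 - 8*m + 32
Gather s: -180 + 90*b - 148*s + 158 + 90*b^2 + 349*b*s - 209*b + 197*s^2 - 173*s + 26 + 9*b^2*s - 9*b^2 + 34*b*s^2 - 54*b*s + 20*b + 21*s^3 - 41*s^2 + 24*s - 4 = 81*b^2 - 99*b + 21*s^3 + s^2*(34*b + 156) + s*(9*b^2 + 295*b - 297)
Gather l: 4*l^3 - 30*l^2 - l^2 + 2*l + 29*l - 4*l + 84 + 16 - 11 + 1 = 4*l^3 - 31*l^2 + 27*l + 90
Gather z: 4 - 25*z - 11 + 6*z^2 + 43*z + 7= 6*z^2 + 18*z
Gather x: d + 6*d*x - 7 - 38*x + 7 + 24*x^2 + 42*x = d + 24*x^2 + x*(6*d + 4)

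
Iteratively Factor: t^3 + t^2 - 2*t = (t + 2)*(t^2 - t) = (t - 1)*(t + 2)*(t)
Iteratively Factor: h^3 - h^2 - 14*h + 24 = (h - 2)*(h^2 + h - 12) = (h - 3)*(h - 2)*(h + 4)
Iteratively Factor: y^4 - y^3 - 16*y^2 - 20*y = (y + 2)*(y^3 - 3*y^2 - 10*y) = (y - 5)*(y + 2)*(y^2 + 2*y) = (y - 5)*(y + 2)^2*(y)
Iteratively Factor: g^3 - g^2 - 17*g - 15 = (g - 5)*(g^2 + 4*g + 3) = (g - 5)*(g + 3)*(g + 1)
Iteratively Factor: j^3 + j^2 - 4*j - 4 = (j + 1)*(j^2 - 4) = (j - 2)*(j + 1)*(j + 2)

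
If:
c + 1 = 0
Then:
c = -1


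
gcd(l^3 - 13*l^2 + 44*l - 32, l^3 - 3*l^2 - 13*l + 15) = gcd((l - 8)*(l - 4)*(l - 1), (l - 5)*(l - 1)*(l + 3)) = l - 1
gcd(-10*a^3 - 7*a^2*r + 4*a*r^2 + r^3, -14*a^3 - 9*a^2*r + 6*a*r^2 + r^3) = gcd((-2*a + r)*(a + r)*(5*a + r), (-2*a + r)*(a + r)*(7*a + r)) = -2*a^2 - a*r + r^2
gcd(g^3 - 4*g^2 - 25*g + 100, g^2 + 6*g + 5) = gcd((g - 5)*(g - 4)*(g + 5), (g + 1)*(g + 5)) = g + 5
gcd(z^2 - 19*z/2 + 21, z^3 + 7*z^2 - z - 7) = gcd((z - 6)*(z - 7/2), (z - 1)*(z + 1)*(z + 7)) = 1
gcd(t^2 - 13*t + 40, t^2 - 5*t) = t - 5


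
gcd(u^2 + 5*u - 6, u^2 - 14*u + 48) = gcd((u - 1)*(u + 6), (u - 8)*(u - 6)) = 1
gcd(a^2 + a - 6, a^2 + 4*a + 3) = a + 3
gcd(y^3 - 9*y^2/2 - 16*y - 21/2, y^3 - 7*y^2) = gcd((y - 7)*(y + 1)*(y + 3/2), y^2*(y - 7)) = y - 7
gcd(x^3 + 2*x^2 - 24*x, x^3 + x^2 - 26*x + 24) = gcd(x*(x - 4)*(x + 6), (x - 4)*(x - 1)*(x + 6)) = x^2 + 2*x - 24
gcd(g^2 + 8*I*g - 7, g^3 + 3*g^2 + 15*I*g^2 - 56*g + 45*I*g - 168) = g + 7*I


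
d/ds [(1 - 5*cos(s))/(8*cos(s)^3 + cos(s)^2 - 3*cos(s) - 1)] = (-13*sin(s) - 76*sin(2*s) + 19*sin(3*s) - 40*sin(4*s))/(-6*cos(s) - cos(2*s) - 4*cos(3*s) + 1)^2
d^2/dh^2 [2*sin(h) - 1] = -2*sin(h)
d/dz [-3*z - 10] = -3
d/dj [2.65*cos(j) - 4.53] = -2.65*sin(j)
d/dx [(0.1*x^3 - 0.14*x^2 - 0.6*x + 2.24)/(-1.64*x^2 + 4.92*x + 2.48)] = (-0.164*x^4 + 0.984*x^3 - 0.9288*x^2 + 6.6528*x - 12.5088)/(2.6896*x^4 - 16.1376*x^3 + 16.072*x^2 + 24.4032*x + 6.1504)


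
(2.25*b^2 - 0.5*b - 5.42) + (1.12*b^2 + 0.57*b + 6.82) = 3.37*b^2 + 0.07*b + 1.4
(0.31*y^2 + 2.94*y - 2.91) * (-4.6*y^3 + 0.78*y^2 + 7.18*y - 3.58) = -1.426*y^5 - 13.2822*y^4 + 17.905*y^3 + 17.7296*y^2 - 31.419*y + 10.4178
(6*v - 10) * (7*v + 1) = 42*v^2 - 64*v - 10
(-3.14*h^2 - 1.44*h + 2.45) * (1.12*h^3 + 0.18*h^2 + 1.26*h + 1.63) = -3.5168*h^5 - 2.178*h^4 - 1.4716*h^3 - 6.4916*h^2 + 0.7398*h + 3.9935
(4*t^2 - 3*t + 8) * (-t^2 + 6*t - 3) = -4*t^4 + 27*t^3 - 38*t^2 + 57*t - 24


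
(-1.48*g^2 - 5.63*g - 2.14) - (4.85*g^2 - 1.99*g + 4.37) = -6.33*g^2 - 3.64*g - 6.51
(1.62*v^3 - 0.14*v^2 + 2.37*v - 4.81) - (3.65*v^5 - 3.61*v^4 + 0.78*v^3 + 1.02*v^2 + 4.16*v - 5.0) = -3.65*v^5 + 3.61*v^4 + 0.84*v^3 - 1.16*v^2 - 1.79*v + 0.19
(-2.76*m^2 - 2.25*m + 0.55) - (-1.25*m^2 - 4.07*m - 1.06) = -1.51*m^2 + 1.82*m + 1.61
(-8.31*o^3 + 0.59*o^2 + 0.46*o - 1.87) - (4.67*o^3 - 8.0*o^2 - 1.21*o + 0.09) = -12.98*o^3 + 8.59*o^2 + 1.67*o - 1.96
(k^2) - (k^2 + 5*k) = -5*k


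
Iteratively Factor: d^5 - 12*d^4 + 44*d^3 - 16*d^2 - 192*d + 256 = (d - 4)*(d^4 - 8*d^3 + 12*d^2 + 32*d - 64) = (d - 4)^2*(d^3 - 4*d^2 - 4*d + 16) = (d - 4)^3*(d^2 - 4) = (d - 4)^3*(d - 2)*(d + 2)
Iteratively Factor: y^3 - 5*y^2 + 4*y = (y)*(y^2 - 5*y + 4) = y*(y - 1)*(y - 4)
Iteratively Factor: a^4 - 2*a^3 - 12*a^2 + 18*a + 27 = (a - 3)*(a^3 + a^2 - 9*a - 9) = (a - 3)*(a + 1)*(a^2 - 9) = (a - 3)^2*(a + 1)*(a + 3)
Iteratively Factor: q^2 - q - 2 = (q + 1)*(q - 2)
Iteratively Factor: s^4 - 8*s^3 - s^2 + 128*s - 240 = (s + 4)*(s^3 - 12*s^2 + 47*s - 60) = (s - 5)*(s + 4)*(s^2 - 7*s + 12) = (s - 5)*(s - 3)*(s + 4)*(s - 4)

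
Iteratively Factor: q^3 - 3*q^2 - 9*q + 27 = (q + 3)*(q^2 - 6*q + 9) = (q - 3)*(q + 3)*(q - 3)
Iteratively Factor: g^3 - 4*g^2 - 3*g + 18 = (g + 2)*(g^2 - 6*g + 9) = (g - 3)*(g + 2)*(g - 3)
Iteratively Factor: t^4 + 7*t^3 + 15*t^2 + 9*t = (t)*(t^3 + 7*t^2 + 15*t + 9) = t*(t + 3)*(t^2 + 4*t + 3) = t*(t + 3)^2*(t + 1)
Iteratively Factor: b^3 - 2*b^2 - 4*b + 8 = (b - 2)*(b^2 - 4) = (b - 2)^2*(b + 2)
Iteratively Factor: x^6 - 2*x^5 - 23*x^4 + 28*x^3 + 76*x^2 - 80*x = (x + 4)*(x^5 - 6*x^4 + x^3 + 24*x^2 - 20*x) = x*(x + 4)*(x^4 - 6*x^3 + x^2 + 24*x - 20) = x*(x - 2)*(x + 4)*(x^3 - 4*x^2 - 7*x + 10) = x*(x - 5)*(x - 2)*(x + 4)*(x^2 + x - 2) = x*(x - 5)*(x - 2)*(x - 1)*(x + 4)*(x + 2)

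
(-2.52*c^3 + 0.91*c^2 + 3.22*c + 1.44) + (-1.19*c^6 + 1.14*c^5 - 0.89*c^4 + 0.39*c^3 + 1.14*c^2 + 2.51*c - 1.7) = -1.19*c^6 + 1.14*c^5 - 0.89*c^4 - 2.13*c^3 + 2.05*c^2 + 5.73*c - 0.26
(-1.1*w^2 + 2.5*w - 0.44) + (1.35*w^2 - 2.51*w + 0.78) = 0.25*w^2 - 0.00999999999999979*w + 0.34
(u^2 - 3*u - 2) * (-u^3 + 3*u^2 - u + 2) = -u^5 + 6*u^4 - 8*u^3 - u^2 - 4*u - 4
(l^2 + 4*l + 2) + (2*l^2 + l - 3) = 3*l^2 + 5*l - 1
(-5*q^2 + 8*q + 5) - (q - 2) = -5*q^2 + 7*q + 7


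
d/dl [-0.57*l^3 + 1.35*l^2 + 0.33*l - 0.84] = -1.71*l^2 + 2.7*l + 0.33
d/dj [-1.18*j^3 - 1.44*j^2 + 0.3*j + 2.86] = -3.54*j^2 - 2.88*j + 0.3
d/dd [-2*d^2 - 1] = -4*d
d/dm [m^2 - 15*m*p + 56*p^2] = 2*m - 15*p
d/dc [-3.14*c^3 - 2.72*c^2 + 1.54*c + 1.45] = -9.42*c^2 - 5.44*c + 1.54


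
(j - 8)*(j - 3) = j^2 - 11*j + 24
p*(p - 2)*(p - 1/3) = p^3 - 7*p^2/3 + 2*p/3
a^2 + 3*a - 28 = (a - 4)*(a + 7)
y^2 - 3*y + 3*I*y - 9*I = (y - 3)*(y + 3*I)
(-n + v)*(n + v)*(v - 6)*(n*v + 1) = -n^3*v^2 + 6*n^3*v - n^2*v + 6*n^2 + n*v^4 - 6*n*v^3 + v^3 - 6*v^2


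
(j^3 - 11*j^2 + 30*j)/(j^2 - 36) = j*(j - 5)/(j + 6)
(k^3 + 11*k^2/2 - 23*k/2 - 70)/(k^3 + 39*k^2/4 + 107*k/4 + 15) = 2*(2*k - 7)/(4*k + 3)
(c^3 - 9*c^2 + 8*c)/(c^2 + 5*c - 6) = c*(c - 8)/(c + 6)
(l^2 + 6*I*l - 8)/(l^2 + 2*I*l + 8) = (l + 2*I)/(l - 2*I)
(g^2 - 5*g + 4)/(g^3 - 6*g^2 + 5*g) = (g - 4)/(g*(g - 5))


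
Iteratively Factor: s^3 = (s)*(s^2) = s^2*(s)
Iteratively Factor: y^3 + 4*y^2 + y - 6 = (y - 1)*(y^2 + 5*y + 6) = (y - 1)*(y + 3)*(y + 2)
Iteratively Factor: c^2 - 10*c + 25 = (c - 5)*(c - 5)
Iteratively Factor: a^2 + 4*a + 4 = (a + 2)*(a + 2)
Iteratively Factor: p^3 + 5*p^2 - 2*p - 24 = (p - 2)*(p^2 + 7*p + 12) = (p - 2)*(p + 4)*(p + 3)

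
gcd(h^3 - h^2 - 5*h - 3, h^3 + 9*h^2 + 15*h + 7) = h^2 + 2*h + 1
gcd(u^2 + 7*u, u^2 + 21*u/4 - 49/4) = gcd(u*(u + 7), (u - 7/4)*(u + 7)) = u + 7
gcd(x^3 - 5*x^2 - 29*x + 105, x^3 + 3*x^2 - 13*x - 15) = x^2 + 2*x - 15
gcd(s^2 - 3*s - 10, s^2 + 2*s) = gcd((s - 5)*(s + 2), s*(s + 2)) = s + 2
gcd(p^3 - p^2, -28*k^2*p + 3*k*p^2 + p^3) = p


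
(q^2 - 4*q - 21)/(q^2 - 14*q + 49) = (q + 3)/(q - 7)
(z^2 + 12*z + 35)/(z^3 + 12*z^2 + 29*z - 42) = (z + 5)/(z^2 + 5*z - 6)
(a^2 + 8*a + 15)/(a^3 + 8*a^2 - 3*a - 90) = (a + 3)/(a^2 + 3*a - 18)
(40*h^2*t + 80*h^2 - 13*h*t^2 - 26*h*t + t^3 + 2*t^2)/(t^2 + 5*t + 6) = (40*h^2 - 13*h*t + t^2)/(t + 3)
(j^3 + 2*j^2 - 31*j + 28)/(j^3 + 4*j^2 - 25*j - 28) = (j - 1)/(j + 1)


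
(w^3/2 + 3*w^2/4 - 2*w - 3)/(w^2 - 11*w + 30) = (2*w^3 + 3*w^2 - 8*w - 12)/(4*(w^2 - 11*w + 30))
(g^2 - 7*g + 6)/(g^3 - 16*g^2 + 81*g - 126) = (g - 1)/(g^2 - 10*g + 21)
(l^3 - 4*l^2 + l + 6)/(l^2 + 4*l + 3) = (l^2 - 5*l + 6)/(l + 3)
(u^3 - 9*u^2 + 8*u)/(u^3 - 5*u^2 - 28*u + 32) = u/(u + 4)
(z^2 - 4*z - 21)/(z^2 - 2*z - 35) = (z + 3)/(z + 5)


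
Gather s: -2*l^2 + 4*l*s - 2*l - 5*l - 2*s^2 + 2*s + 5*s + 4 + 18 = -2*l^2 - 7*l - 2*s^2 + s*(4*l + 7) + 22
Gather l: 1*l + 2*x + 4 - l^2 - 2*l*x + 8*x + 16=-l^2 + l*(1 - 2*x) + 10*x + 20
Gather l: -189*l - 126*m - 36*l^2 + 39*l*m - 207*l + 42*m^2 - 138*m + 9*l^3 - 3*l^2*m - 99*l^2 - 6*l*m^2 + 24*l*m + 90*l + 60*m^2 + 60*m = 9*l^3 + l^2*(-3*m - 135) + l*(-6*m^2 + 63*m - 306) + 102*m^2 - 204*m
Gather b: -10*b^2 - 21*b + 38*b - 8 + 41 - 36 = -10*b^2 + 17*b - 3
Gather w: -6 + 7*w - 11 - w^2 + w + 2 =-w^2 + 8*w - 15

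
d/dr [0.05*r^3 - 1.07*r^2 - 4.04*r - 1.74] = 0.15*r^2 - 2.14*r - 4.04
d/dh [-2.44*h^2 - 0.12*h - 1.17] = -4.88*h - 0.12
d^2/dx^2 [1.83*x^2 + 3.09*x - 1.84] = 3.66000000000000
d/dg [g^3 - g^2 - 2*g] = 3*g^2 - 2*g - 2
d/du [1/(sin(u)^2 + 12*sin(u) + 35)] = -2*(sin(u) + 6)*cos(u)/(sin(u)^2 + 12*sin(u) + 35)^2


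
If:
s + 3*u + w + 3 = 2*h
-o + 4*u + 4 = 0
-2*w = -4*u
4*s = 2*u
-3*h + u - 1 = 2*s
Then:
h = -1/3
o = 4/3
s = -1/3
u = -2/3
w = -4/3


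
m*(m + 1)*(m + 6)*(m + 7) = m^4 + 14*m^3 + 55*m^2 + 42*m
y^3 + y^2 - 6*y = y*(y - 2)*(y + 3)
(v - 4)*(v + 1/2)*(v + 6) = v^3 + 5*v^2/2 - 23*v - 12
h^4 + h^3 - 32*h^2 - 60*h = h*(h - 6)*(h + 2)*(h + 5)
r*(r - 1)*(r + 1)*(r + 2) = r^4 + 2*r^3 - r^2 - 2*r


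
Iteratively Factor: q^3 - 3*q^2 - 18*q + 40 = (q - 2)*(q^2 - q - 20) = (q - 2)*(q + 4)*(q - 5)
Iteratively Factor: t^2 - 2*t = (t - 2)*(t)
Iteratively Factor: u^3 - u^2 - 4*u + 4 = (u - 1)*(u^2 - 4) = (u - 1)*(u + 2)*(u - 2)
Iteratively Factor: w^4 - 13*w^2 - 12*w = (w + 1)*(w^3 - w^2 - 12*w) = (w + 1)*(w + 3)*(w^2 - 4*w) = (w - 4)*(w + 1)*(w + 3)*(w)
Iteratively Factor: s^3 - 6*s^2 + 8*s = (s)*(s^2 - 6*s + 8) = s*(s - 2)*(s - 4)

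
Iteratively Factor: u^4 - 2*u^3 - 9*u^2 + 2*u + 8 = (u - 1)*(u^3 - u^2 - 10*u - 8) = (u - 4)*(u - 1)*(u^2 + 3*u + 2) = (u - 4)*(u - 1)*(u + 1)*(u + 2)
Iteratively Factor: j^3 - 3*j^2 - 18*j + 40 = (j - 5)*(j^2 + 2*j - 8) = (j - 5)*(j + 4)*(j - 2)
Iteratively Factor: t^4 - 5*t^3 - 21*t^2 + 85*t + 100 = (t + 4)*(t^3 - 9*t^2 + 15*t + 25) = (t - 5)*(t + 4)*(t^2 - 4*t - 5) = (t - 5)^2*(t + 4)*(t + 1)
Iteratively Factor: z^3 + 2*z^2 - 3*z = (z + 3)*(z^2 - z) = z*(z + 3)*(z - 1)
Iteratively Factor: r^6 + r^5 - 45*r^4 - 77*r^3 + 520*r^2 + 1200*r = (r - 5)*(r^5 + 6*r^4 - 15*r^3 - 152*r^2 - 240*r) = (r - 5)*(r + 4)*(r^4 + 2*r^3 - 23*r^2 - 60*r) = r*(r - 5)*(r + 4)*(r^3 + 2*r^2 - 23*r - 60) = r*(r - 5)*(r + 3)*(r + 4)*(r^2 - r - 20) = r*(r - 5)*(r + 3)*(r + 4)^2*(r - 5)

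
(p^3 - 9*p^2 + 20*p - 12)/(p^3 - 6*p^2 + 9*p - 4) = (p^2 - 8*p + 12)/(p^2 - 5*p + 4)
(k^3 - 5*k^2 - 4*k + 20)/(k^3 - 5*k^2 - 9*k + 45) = (k^2 - 4)/(k^2 - 9)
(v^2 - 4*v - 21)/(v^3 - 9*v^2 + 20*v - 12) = (v^2 - 4*v - 21)/(v^3 - 9*v^2 + 20*v - 12)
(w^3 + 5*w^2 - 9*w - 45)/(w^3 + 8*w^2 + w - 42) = (w^2 + 2*w - 15)/(w^2 + 5*w - 14)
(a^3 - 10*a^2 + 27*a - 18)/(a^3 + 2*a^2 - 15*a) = (a^2 - 7*a + 6)/(a*(a + 5))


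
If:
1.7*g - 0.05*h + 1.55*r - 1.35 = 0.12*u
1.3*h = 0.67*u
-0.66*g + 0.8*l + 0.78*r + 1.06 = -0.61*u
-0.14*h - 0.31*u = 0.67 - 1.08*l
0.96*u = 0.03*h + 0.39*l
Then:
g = 1.67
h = 0.15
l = 0.73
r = -0.93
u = 0.30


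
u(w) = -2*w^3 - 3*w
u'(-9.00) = -489.00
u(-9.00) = 1485.00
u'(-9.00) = -489.00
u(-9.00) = 1485.00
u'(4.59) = -129.41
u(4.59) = -207.18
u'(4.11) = -104.35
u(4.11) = -151.18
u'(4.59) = -129.41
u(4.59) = -207.18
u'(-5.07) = -157.23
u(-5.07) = 275.86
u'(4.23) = -110.36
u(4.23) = -164.06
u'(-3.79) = -89.18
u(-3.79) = 120.25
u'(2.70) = -46.74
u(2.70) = -47.47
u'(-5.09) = -158.45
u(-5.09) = 279.01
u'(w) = -6*w^2 - 3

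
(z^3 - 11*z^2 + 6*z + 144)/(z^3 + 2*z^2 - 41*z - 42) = (z^2 - 5*z - 24)/(z^2 + 8*z + 7)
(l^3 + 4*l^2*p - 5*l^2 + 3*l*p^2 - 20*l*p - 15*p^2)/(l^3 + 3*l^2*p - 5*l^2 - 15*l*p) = (l + p)/l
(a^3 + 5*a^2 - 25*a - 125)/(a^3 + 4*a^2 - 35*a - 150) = (a - 5)/(a - 6)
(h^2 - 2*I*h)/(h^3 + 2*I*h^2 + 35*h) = (h - 2*I)/(h^2 + 2*I*h + 35)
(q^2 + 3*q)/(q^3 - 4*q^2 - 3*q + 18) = q*(q + 3)/(q^3 - 4*q^2 - 3*q + 18)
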